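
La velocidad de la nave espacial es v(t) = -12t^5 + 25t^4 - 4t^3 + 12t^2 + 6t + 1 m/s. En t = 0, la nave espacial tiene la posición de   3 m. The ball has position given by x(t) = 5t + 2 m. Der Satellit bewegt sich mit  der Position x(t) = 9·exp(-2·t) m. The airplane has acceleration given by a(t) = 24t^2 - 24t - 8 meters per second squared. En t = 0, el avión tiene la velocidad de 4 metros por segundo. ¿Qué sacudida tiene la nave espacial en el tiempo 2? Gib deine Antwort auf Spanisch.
Debemos derivar nuestra ecuación de la velocidad v(t) = -12·t^5 + 25·t^4 - 4·t^3 + 12·t^2 + 6·t + 1 2 veces. Tomando d/dt de v(t), encontramos a(t) = -60·t^4 + 100·t^3 - 12·t^2 + 24·t + 6. La derivada de la aceleración da la sacudida: j(t) = -240·t^3 + 300·t^2 - 24·t + 24. Tenemos la sacudida j(t) = -240·t^3 + 300·t^2 - 24·t + 24. Sustituyendo t = 2: j(2) = -744.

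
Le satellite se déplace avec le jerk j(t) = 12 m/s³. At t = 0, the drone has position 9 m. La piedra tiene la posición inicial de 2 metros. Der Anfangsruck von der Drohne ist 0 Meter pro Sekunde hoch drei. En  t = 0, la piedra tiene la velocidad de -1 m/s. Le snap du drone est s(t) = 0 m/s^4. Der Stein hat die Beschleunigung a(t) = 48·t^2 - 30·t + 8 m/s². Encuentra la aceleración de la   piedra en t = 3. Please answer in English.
From the given acceleration equation a(t) = 48·t^2 - 30·t + 8, we substitute t = 3 to get a = 350.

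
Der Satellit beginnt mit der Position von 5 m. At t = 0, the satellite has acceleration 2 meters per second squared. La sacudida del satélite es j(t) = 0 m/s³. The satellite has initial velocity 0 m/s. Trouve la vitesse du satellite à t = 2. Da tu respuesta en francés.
Nous devons intégrer notre équation du jerk j(t) = 0 2 fois. En prenant ∫j(t)dt et en appliquant a(0) = 2, nous trouvons a(t) = 2. En intégrant l'accélération et en utilisant la condition initiale v(0) = 0, nous obtenons v(t) = 2·t. En utilisant v(t) = 2·t et en substituant t = 2, nous trouvons v = 4.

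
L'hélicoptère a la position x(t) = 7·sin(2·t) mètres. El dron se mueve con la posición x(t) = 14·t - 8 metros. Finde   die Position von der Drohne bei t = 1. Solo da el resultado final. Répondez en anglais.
The position at t = 1 is x = 6.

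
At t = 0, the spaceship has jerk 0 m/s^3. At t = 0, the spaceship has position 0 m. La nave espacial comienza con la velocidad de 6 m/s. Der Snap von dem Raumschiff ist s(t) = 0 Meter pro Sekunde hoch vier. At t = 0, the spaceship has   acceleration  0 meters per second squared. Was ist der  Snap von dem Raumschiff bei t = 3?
Aus der Gleichung für den Snap s(t) = 0, setzen wir t = 3 ein und erhalten s = 0.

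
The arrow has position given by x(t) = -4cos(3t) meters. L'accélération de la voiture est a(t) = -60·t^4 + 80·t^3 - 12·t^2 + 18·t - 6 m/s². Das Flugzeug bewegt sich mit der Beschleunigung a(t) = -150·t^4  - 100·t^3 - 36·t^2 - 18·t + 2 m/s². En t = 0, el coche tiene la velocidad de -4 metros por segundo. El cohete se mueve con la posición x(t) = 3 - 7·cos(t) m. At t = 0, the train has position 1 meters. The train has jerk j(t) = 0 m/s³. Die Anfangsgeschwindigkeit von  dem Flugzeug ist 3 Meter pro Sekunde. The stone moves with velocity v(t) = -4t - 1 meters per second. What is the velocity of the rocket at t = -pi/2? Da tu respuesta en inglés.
To solve this, we need to take 1 derivative of our position equation x(t) = 3 - 7·cos(t). Differentiating position, we get velocity: v(t) = 7·sin(t). Using v(t) = 7·sin(t) and substituting t = -pi/2, we find v = -7.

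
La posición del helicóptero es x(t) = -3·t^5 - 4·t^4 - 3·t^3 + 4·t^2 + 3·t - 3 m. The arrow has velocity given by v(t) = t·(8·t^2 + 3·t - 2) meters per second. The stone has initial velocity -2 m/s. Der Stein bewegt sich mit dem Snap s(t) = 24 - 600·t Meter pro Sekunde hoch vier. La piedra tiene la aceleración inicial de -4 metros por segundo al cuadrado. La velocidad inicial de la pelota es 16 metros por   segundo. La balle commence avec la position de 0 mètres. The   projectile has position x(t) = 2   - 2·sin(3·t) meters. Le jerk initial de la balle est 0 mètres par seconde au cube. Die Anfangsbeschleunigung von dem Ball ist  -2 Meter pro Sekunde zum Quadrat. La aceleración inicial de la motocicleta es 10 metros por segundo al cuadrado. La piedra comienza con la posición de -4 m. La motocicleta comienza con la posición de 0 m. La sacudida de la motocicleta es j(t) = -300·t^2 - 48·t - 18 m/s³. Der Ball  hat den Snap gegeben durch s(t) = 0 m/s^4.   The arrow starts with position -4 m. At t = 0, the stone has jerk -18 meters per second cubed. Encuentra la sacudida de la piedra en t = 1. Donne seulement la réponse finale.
j(1) = -294.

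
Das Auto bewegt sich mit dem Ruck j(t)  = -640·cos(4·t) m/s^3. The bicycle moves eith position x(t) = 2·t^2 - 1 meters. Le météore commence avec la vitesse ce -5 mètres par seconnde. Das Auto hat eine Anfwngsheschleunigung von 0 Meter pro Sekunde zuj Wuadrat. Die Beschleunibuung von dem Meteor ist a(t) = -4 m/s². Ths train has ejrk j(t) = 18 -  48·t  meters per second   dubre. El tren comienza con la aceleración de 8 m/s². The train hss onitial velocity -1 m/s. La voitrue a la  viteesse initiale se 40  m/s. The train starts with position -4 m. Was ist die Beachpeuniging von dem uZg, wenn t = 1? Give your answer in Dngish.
To solve this, we need to take 1 antiderivative of our jerk equation j(t) = 18 - 48·t. Taking ∫j(t)dt and applying a(0) = 8, we find a(t) = -24·t^2 + 18·t + 8. We have acceleration a(t) = -24·t^2 + 18·t + 8. Substituting t = 1: a(1) = 2.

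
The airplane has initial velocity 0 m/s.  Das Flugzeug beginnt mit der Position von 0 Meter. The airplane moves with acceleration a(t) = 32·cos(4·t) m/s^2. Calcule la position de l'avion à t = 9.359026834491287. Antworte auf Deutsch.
Um dies zu lösen, müssen wir 2 Integrale unserer Gleichung für die Beschleunigung a(t) = 32·cos(4·t) finden. Durch Integration von der Beschleunigung und Verwendung der Anfangsbedingung v(0) = 0, erhalten wir v(t) = 8·sin(4·t). Durch Integration von der Geschwindigkeit und Verwendung der Anfangsbedingung x(0) = 0, erhalten wir x(t) = 2 - 2·cos(4·t). Mit x(t) = 2 - 2·cos(4·t) und Einsetzen von t = 9.359026834491287, finden wir x = 0.0687735647167405.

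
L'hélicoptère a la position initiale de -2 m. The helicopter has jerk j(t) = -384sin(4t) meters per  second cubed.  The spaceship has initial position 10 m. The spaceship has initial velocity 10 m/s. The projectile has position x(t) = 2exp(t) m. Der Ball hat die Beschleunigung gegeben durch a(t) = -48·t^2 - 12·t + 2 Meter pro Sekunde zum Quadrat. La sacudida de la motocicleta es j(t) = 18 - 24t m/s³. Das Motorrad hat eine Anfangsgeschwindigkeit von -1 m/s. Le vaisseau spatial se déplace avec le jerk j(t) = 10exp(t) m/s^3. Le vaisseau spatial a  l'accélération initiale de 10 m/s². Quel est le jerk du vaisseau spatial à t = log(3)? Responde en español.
De la ecuación de la sacudida j(t) = 10·exp(t), sustituimos t = log(3) para obtener j = 30.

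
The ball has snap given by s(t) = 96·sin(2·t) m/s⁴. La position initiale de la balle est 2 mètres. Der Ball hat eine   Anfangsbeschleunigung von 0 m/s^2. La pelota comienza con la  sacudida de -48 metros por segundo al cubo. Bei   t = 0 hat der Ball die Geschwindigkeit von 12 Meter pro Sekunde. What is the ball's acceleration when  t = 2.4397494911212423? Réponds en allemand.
Wir müssen das Integral unserer Gleichung für den Snap s(t) = 96·sin(2·t) 2-mal finden. Das Integral von dem Snap ist der Ruck. Mit j(0) = -48 erhalten wir j(t) = -48·cos(2·t). Mit ∫j(t)dt und Anwendung von a(0) = 0, finden wir a(t) = -24·sin(2·t). Aus der Gleichung für die Beschleunigung a(t) = -24·sin(2·t), setzen wir t = 2.4397494911212423 ein und erhalten a = 23.6656700894482.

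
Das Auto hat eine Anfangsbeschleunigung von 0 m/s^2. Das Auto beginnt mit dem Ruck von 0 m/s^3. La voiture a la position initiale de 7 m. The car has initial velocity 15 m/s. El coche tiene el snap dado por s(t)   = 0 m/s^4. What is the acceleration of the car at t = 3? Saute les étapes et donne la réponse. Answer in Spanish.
La respuesta es 0.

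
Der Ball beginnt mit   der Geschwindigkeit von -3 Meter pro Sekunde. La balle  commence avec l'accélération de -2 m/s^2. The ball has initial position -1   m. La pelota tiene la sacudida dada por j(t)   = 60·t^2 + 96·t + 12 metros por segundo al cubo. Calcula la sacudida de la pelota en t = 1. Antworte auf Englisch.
Using j(t) = 60·t^2 + 96·t + 12 and substituting t = 1, we find j = 168.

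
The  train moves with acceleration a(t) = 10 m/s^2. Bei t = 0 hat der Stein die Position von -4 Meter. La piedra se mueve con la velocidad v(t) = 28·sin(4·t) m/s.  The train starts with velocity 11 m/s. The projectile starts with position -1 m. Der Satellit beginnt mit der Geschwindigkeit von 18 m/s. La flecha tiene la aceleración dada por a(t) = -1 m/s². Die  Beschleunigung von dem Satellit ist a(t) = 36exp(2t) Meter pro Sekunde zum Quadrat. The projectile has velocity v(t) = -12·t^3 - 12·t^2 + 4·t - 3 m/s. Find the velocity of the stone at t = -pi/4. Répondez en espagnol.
Usando v(t) = 28·sin(4·t) y sustituyendo t = -pi/4, encontramos v = 0.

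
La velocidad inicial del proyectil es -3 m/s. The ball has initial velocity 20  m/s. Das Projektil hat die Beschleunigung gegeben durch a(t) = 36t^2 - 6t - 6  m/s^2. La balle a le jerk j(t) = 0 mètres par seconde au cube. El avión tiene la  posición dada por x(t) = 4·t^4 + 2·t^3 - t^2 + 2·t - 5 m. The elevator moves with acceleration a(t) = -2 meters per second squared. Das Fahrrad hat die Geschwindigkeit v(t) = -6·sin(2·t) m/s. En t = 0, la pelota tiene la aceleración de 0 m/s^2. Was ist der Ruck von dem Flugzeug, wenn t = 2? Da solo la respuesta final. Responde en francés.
À t = 2, j = 204.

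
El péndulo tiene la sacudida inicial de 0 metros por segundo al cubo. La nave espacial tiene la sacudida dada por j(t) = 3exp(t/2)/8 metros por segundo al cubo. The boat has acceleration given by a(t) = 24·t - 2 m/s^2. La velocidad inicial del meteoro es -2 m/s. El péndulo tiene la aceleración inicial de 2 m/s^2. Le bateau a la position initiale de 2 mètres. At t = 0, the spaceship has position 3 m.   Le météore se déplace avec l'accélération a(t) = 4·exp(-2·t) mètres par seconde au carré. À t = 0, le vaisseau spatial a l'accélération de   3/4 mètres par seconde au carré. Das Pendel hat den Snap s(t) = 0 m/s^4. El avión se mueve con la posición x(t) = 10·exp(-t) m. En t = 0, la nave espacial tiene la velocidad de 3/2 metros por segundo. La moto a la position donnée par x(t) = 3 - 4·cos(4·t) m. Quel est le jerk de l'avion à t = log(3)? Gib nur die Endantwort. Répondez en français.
j(log(3)) = -10/3.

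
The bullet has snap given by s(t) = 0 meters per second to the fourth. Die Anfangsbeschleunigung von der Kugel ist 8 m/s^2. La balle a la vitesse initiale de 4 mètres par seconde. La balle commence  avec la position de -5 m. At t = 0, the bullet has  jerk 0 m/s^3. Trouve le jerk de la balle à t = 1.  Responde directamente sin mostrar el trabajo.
La réponse est 0.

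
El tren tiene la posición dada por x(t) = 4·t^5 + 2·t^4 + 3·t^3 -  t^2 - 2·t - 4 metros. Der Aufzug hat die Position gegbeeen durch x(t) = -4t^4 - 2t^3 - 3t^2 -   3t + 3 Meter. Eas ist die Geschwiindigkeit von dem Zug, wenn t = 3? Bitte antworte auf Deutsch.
Um dies zu lösen, müssen wir 1 Ableitung unserer Gleichung für die Position x(t) = 4·t^5 + 2·t^4 + 3·t^3 - t^2 - 2·t - 4 nehmen. Mit d/dt von x(t) finden wir v(t) = 20·t^4 + 8·t^3 + 9·t^2 - 2·t - 2. Wir haben die Geschwindigkeit v(t) = 20·t^4 + 8·t^3 + 9·t^2 - 2·t - 2. Durch Einsetzen von t = 3: v(3) = 1909.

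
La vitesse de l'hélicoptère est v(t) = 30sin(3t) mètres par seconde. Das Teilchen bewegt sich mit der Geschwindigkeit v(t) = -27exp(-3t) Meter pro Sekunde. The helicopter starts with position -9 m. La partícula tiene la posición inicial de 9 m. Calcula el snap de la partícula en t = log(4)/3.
Partiendo de la velocidad v(t) = -27·exp(-3·t), tomamos 3 derivadas. Derivando la velocidad, obtenemos la aceleración: a(t) = 81·exp(-3·t). Derivando la aceleración, obtenemos la sacudida: j(t) = -243·exp(-3·t). La derivada de la sacudida da el snap: s(t) = 729·exp(-3·t). De la ecuación del snap s(t) = 729·exp(-3·t), sustituimos t = log(4)/3 para obtener s = 729/4.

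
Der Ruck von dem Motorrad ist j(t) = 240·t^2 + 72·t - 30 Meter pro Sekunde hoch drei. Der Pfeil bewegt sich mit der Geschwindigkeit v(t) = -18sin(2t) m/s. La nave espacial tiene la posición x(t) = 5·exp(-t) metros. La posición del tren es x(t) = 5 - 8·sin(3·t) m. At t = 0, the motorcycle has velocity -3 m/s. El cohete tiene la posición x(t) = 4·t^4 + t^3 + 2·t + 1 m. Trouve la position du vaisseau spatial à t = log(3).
De l'équation de la position x(t) = 5·exp(-t), nous substituons t = log(3) pour obtenir x = 5/3.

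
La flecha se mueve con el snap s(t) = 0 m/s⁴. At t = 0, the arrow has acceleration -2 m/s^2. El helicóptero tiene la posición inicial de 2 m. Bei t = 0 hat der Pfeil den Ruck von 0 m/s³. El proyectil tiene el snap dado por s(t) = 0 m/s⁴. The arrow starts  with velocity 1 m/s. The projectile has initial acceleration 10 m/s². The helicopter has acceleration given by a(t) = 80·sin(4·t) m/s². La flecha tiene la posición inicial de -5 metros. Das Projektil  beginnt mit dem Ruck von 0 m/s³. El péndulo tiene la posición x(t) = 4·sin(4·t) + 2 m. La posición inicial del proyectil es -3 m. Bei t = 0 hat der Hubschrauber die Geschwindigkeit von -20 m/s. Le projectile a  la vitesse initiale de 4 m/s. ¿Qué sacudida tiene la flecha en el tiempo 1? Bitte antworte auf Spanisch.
Necesitamos integrar nuestra ecuación del snap s(t) = 0 1 vez. La integral del snap, con j(0) = 0, da la sacudida: j(t) = 0. De la ecuación de la sacudida j(t) = 0, sustituimos t = 1 para obtener j = 0.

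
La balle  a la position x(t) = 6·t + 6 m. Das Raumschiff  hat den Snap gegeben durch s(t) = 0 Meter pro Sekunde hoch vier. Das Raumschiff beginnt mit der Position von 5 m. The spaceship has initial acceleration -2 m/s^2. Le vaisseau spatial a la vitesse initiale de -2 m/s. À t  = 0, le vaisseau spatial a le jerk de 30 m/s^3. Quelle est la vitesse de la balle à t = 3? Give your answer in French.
Pour résoudre ceci, nous devons prendre 1 dérivée de notre équation de la position x(t) = 6·t + 6. En dérivant la position, nous obtenons la vitesse: v(t) = 6. Nous avons la vitesse v(t) = 6. En substituant t = 3: v(3) = 6.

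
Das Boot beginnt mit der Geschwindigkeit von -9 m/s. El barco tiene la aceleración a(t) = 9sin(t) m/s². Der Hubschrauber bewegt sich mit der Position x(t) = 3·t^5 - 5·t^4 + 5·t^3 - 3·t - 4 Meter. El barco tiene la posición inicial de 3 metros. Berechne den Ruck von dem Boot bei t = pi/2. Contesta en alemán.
Ausgehend von der Beschleunigung a(t) = 9·sin(t), nehmen wir 1 Ableitung. Durch Ableiten von der Beschleunigung erhalten wir den Ruck: j(t) = 9·cos(t). Mit j(t) = 9·cos(t) und Einsetzen von t = pi/2, finden wir j = 0.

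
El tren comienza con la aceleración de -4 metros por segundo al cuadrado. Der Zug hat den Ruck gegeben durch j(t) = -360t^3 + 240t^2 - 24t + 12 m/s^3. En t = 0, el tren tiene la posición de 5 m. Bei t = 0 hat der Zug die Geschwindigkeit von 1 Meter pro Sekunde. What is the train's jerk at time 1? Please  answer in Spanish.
Usando j(t) = -360·t^3 + 240·t^2 - 24·t + 12 y sustituyendo t = 1, encontramos j = -132.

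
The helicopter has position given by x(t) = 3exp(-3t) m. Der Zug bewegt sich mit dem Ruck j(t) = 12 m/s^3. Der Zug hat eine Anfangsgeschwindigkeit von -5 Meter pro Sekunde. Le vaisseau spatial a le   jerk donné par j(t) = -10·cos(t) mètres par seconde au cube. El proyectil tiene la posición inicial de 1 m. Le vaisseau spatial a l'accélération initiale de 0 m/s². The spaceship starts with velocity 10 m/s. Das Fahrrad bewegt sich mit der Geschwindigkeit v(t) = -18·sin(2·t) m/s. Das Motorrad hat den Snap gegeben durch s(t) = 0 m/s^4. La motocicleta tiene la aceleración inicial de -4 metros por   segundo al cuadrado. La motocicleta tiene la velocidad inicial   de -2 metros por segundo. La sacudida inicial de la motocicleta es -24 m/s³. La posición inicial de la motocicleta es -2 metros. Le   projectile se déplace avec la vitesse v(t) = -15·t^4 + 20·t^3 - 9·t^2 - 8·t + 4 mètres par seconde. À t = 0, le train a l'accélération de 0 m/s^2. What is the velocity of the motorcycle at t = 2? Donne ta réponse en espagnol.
Para resolver esto, necesitamos tomar 3 antiderivadas de nuestra ecuación del snap s(t) = 0. La integral del snap, con j(0) = -24, da la sacudida: j(t) = -24. Tomando ∫j(t)dt y aplicando a(0) = -4, encontramos a(t) = -24·t - 4. Integrando la aceleración y usando la condición inicial v(0) = -2, obtenemos v(t) = -12·t^2 - 4·t - 2. De la ecuación de la velocidad v(t) = -12·t^2 - 4·t - 2, sustituimos t = 2 para obtener v = -58.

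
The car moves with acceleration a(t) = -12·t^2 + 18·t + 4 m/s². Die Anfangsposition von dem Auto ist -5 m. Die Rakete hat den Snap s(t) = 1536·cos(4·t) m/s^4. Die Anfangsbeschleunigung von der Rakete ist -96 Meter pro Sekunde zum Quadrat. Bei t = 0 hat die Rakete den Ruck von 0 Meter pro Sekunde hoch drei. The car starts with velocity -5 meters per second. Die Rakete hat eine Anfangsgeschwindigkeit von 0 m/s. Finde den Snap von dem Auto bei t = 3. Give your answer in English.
Starting from acceleration a(t) = -12·t^2 + 18·t + 4, we take 2 derivatives. Differentiating acceleration, we get jerk: j(t) = 18 - 24·t. The derivative of jerk gives snap: s(t) = -24. From the given snap equation s(t) = -24, we substitute t = 3 to get s = -24.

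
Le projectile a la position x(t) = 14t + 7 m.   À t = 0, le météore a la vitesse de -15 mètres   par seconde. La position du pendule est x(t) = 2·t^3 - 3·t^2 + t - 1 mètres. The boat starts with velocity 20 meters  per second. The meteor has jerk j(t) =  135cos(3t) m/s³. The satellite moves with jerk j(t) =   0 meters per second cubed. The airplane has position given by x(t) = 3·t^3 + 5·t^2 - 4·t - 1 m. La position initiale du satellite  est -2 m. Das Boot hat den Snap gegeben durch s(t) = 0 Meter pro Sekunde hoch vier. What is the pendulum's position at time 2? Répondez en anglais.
We have position x(t) = 2·t^3 - 3·t^2 + t - 1. Substituting t = 2: x(2) = 5.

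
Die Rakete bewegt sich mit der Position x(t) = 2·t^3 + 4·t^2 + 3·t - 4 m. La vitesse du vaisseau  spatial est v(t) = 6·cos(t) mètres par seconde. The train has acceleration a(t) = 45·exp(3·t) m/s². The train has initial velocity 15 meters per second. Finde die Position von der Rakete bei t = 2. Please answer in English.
From the given position equation x(t) = 2·t^3 + 4·t^2 + 3·t - 4, we substitute t = 2 to get x = 34.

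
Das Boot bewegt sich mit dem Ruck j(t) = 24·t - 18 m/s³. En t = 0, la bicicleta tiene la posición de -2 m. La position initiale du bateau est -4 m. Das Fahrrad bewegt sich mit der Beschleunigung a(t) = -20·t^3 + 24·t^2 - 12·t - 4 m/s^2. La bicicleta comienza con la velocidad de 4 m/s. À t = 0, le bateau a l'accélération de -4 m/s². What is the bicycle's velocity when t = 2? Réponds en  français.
Nous devons trouver la primitive de notre équation de l'accélération a(t) = -20·t^3 + 24·t^2 - 12·t - 4 1 fois. La primitive de l'accélération est la vitesse. En utilisant v(0) = 4, nous obtenons v(t) = -5·t^4 + 8·t^3 - 6·t^2 - 4·t + 4. En utilisant v(t) = -5·t^4 + 8·t^3 - 6·t^2 - 4·t + 4 et en substituant t = 2, nous trouvons v = -44.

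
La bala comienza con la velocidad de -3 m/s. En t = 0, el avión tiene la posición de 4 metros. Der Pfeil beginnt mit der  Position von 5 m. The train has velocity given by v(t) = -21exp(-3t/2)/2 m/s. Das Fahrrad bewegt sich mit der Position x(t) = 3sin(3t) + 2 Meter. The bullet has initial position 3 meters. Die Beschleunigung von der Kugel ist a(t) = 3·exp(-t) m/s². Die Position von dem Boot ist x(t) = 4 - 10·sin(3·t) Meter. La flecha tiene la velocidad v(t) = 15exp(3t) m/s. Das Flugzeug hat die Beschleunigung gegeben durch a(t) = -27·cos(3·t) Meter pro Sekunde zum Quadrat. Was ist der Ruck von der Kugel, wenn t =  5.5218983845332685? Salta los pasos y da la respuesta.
Der Ruck bei t = 5.5218983845332685 ist j = -0.0119947515480428.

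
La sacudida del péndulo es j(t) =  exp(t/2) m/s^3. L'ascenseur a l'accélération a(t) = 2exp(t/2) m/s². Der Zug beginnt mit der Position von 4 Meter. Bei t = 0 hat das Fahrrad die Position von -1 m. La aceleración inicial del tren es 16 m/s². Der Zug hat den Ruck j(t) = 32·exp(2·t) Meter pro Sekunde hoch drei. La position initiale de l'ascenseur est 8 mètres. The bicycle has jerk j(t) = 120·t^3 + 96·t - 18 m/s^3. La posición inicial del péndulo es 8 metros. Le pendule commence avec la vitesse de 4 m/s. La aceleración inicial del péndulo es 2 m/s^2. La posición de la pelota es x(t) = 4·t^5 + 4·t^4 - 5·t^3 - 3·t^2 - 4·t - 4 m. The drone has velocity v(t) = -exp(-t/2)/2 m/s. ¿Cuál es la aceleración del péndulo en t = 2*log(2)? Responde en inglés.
We must find the antiderivative of our jerk equation j(t) = exp(t/2) 1 time. Taking ∫j(t)dt and applying a(0) = 2, we find a(t) = 2·exp(t/2). Using a(t) = 2·exp(t/2) and substituting t = 2*log(2), we find a = 4.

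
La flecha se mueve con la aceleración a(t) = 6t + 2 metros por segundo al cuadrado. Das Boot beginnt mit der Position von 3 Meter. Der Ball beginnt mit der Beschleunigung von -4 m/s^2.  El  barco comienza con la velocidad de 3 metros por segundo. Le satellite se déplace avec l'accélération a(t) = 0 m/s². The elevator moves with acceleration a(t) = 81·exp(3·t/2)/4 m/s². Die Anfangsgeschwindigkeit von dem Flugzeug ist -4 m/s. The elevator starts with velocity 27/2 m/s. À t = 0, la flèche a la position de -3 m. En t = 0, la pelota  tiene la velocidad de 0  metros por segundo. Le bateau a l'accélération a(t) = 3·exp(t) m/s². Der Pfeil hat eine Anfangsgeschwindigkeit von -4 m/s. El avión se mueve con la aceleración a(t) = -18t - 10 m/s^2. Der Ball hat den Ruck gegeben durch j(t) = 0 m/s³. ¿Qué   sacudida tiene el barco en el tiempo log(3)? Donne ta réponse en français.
Pour résoudre ceci, nous devons prendre 1 dérivée de notre équation de l'accélération a(t) = 3·exp(t). La dérivée de l'accélération donne le jerk: j(t) = 3·exp(t). Nous avons le jerk j(t) = 3·exp(t). En substituant t = log(3): j(log(3)) = 9.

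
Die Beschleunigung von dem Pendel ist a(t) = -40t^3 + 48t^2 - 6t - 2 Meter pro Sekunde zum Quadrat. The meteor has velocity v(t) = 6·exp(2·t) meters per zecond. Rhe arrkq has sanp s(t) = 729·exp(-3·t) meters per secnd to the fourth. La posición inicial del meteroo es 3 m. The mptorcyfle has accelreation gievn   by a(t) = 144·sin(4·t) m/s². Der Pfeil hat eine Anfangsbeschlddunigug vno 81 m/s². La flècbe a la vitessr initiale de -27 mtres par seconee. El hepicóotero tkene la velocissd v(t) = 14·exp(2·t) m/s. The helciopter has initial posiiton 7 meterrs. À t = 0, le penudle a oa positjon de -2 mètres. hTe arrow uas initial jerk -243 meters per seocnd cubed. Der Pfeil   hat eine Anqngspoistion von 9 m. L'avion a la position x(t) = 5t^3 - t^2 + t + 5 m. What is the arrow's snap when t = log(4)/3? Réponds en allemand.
Wir haben den Snap s(t) = 729·exp(-3·t). Durch Einsetzen von t = log(4)/3: s(log(4)/3) = 729/4.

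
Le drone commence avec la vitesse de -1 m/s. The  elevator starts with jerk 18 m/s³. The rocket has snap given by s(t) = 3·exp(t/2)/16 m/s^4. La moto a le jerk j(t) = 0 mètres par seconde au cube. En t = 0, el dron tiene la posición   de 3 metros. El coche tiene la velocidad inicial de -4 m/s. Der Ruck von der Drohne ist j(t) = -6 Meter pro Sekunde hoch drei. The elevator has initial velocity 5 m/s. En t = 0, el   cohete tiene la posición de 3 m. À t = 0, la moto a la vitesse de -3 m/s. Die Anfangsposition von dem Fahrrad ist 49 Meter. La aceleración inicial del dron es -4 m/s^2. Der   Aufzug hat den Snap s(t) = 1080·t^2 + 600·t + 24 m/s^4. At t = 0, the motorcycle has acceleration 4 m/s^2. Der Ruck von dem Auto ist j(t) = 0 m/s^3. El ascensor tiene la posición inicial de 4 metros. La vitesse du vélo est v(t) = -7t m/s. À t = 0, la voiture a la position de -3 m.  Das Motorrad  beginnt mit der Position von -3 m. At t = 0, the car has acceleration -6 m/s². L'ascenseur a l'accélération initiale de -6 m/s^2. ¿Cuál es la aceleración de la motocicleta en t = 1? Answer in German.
Ausgehend von dem Ruck j(t) = 0, nehmen wir 1 Stammfunktion. Mit ∫j(t)dt und Anwendung von a(0) = 4, finden wir a(t) = 4. Mit a(t) = 4 und Einsetzen von t = 1, finden wir a = 4.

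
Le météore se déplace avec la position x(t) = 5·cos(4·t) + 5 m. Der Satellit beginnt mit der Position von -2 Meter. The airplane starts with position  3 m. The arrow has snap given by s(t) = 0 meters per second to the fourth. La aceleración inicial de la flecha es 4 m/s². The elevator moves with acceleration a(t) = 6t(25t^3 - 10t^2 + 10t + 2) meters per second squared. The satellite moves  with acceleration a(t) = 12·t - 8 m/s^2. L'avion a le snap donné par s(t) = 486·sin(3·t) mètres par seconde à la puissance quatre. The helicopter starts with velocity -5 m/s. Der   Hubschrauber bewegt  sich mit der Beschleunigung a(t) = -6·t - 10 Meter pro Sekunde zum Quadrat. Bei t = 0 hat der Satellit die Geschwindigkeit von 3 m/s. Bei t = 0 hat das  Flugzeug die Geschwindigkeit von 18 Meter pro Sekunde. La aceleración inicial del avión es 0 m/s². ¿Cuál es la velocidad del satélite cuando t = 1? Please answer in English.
We need to integrate our acceleration equation a(t) = 12·t - 8 1 time. The antiderivative of acceleration, with v(0) = 3, gives velocity: v(t) = 6·t^2 - 8·t + 3. From the given velocity equation v(t) = 6·t^2 - 8·t + 3, we substitute t = 1 to get v = 1.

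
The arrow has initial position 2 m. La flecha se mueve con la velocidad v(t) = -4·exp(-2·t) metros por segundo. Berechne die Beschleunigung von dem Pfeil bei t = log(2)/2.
Ausgehend von der Geschwindigkeit v(t) = -4·exp(-2·t), nehmen wir 1 Ableitung. Mit d/dt von v(t) finden wir a(t) = 8·exp(-2·t). Mit a(t) = 8·exp(-2·t) und Einsetzen von t = log(2)/2, finden wir a = 4.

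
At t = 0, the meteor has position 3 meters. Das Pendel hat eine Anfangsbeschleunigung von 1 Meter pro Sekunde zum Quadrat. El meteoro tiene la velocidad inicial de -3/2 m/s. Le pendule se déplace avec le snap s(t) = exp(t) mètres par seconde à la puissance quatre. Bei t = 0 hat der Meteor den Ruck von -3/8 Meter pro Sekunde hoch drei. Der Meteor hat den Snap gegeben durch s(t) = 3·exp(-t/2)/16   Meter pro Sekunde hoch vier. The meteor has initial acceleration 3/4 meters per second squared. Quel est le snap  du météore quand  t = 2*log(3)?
En utilisant s(t) = 3·exp(-t/2)/16 et en substituant t = 2*log(3), nous trouvons s = 1/16.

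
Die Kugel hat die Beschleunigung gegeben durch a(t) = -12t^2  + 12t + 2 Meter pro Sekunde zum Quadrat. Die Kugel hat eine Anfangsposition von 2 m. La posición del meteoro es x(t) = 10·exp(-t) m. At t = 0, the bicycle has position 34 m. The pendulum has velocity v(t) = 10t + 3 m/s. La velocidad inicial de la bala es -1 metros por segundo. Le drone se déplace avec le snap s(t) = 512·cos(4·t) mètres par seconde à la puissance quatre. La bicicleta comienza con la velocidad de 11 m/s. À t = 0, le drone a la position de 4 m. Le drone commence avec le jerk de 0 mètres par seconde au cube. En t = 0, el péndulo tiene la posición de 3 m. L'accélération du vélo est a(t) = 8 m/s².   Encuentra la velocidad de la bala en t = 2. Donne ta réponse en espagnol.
Partiendo de la aceleración a(t) = -12·t^2 + 12·t + 2, tomamos 1 integral. La integral de la aceleración es la velocidad. Usando v(0) = -1, obtenemos v(t) = -4·t^3 + 6·t^2 + 2·t - 1. Usando v(t) = -4·t^3 + 6·t^2 + 2·t - 1 y sustituyendo t = 2, encontramos v = -5.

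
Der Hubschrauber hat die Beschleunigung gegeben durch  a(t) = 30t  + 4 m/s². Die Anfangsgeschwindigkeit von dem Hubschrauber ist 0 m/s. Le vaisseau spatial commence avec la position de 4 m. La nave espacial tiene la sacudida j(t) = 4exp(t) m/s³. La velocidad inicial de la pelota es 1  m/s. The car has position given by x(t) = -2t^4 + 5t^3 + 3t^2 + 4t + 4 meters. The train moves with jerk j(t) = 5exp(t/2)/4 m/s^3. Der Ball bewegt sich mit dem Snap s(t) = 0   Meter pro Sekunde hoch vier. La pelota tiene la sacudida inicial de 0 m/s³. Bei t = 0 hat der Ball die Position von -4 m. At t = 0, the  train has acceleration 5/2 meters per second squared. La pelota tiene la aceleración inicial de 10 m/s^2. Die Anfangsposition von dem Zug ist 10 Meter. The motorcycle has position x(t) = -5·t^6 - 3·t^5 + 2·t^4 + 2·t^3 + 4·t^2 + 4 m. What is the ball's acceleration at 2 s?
We need to integrate our snap equation s(t) = 0 2 times. The antiderivative of snap is jerk. Using j(0) = 0, we get j(t) = 0. Finding the integral of j(t) and using a(0) = 10: a(t) = 10. We have acceleration a(t) = 10. Substituting t = 2: a(2) = 10.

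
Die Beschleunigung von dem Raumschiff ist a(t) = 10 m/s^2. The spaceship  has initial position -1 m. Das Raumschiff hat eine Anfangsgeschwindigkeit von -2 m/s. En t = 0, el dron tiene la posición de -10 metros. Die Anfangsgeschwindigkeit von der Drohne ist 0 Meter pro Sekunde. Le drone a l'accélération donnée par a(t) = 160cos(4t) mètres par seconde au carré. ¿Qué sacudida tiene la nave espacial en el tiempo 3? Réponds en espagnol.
Para resolver esto, necesitamos tomar 1 derivada de nuestra ecuación de la aceleración a(t) = 10. Derivando la aceleración, obtenemos la sacudida: j(t) = 0. De la ecuación de la sacudida j(t) = 0, sustituimos t = 3 para obtener j = 0.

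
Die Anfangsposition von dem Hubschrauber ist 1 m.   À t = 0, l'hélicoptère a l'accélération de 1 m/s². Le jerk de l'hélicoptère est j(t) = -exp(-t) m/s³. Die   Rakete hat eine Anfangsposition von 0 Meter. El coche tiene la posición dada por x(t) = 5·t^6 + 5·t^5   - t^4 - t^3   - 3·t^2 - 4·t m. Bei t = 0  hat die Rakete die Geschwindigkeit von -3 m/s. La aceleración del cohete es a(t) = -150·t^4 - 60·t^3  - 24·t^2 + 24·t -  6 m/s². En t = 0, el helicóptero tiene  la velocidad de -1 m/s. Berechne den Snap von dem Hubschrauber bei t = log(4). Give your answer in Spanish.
Debemos derivar nuestra ecuación de la sacudida j(t) = -exp(-t) 1 vez. Tomando d/dt de j(t), encontramos s(t) = exp(-t). Usando s(t) = exp(-t) y sustituyendo t = log(4), encontramos s = 1/4.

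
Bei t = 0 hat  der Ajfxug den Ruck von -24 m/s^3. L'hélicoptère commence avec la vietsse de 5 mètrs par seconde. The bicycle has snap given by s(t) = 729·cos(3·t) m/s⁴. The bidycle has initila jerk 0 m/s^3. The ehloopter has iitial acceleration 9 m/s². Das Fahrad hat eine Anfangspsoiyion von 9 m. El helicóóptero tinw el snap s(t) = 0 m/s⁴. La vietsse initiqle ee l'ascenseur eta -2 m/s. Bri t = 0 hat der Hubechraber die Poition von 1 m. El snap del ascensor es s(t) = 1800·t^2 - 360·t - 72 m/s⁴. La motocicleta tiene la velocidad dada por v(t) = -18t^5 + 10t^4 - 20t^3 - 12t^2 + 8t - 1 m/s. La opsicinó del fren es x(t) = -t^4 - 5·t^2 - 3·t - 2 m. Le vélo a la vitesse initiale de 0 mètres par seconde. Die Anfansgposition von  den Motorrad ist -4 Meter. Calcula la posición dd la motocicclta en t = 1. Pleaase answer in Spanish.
Para resolver esto, necesitamos tomar 1 antiderivada de nuestra ecuación de la velocidad v(t) = -18·t^5 + 10·t^4 - 20·t^3 - 12·t^2 + 8·t - 1. Integrando la velocidad y usando la condición inicial x(0) = -4, obtenemos x(t) = -3·t^6 + 2·t^5 - 5·t^4 - 4·t^3 + 4·t^2 - t - 4. Usando x(t) = -3·t^6 + 2·t^5 - 5·t^4 - 4·t^3 + 4·t^2 - t - 4 y sustituyendo t = 1, encontramos x = -11.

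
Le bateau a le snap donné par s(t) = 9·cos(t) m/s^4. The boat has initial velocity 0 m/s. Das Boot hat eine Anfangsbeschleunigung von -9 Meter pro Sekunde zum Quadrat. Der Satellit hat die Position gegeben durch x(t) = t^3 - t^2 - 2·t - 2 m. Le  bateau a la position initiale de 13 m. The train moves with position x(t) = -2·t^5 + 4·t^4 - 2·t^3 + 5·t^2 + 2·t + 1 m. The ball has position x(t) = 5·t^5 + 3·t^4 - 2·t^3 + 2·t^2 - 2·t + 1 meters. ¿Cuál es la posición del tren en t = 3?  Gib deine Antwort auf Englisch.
From the given position equation x(t) = -2·t^5 + 4·t^4 - 2·t^3 + 5·t^2 + 2·t + 1, we substitute t = 3 to get x = -164.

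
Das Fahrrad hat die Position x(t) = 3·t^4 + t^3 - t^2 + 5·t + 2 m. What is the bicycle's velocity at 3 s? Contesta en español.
Para resolver esto, necesitamos tomar 1 derivada de nuestra ecuación de la posición x(t) = 3·t^4 + t^3 - t^2 + 5·t + 2. Derivando la posición, obtenemos la velocidad: v(t) = 12·t^3 + 3·t^2 - 2·t + 5. Tenemos la velocidad v(t) = 12·t^3 + 3·t^2 - 2·t + 5. Sustituyendo t = 3: v(3) = 350.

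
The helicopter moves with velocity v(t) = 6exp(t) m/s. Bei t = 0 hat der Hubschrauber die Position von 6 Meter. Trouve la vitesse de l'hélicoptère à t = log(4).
De l'équation de la vitesse v(t) = 6·exp(t), nous substituons t = log(4) pour obtenir v = 24.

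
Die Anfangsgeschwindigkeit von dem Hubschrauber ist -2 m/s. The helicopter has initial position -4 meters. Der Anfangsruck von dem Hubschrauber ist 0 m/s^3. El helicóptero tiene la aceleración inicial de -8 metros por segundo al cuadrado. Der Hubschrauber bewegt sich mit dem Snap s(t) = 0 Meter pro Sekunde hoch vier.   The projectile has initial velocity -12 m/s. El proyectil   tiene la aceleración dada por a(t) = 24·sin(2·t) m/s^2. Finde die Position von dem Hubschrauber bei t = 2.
Ausgehend von dem Snap s(t) = 0, nehmen wir 4 Stammfunktionen. Die Stammfunktion von dem Snap ist der Ruck. Mit j(0) = 0 erhalten wir j(t) = 0. Die Stammfunktion von dem Ruck ist die Beschleunigung. Mit a(0) = -8 erhalten wir a(t) = -8. Durch Integration von der Beschleunigung und Verwendung der Anfangsbedingung v(0) = -2, erhalten wir v(t) = -8·t - 2. Mit ∫v(t)dt und Anwendung von x(0) = -4, finden wir x(t) = -4·t^2 - 2·t - 4. Aus der Gleichung für die Position x(t) = -4·t^2 - 2·t - 4, setzen wir t = 2 ein und erhalten x = -24.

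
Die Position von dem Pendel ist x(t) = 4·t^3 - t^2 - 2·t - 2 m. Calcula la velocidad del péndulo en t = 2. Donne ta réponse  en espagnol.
Debemos derivar nuestra ecuación de la posición x(t) = 4·t^3 - t^2 - 2·t - 2 1 vez. Derivando la posición, obtenemos la velocidad: v(t) = 12·t^2 - 2·t - 2. Usando v(t) = 12·t^2 - 2·t - 2 y sustituyendo t = 2, encontramos v = 42.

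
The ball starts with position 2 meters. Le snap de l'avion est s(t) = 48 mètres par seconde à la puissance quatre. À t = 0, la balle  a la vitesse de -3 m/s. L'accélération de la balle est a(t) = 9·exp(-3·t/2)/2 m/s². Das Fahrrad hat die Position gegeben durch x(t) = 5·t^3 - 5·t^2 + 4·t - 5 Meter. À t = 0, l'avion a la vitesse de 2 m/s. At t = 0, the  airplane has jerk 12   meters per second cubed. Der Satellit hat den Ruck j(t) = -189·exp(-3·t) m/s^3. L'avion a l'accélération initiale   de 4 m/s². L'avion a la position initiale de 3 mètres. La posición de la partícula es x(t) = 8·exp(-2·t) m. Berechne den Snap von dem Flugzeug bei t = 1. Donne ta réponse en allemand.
Mit s(t) = 48 und Einsetzen von t = 1, finden wir s = 48.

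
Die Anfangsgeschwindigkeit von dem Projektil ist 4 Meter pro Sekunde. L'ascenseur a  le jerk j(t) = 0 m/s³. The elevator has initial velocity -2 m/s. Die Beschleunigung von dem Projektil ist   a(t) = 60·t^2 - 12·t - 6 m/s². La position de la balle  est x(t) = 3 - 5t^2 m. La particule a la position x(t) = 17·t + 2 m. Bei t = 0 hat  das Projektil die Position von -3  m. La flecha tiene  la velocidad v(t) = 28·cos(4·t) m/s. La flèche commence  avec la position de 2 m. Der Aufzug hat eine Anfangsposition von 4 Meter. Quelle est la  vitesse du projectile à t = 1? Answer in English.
To solve this, we need to take 1 antiderivative of our acceleration equation a(t) = 60·t^2 - 12·t - 6. The integral of acceleration is velocity. Using v(0) = 4, we get v(t) = 20·t^3 - 6·t^2 - 6·t + 4. We have velocity v(t) = 20·t^3 - 6·t^2 - 6·t + 4. Substituting t = 1: v(1) = 12.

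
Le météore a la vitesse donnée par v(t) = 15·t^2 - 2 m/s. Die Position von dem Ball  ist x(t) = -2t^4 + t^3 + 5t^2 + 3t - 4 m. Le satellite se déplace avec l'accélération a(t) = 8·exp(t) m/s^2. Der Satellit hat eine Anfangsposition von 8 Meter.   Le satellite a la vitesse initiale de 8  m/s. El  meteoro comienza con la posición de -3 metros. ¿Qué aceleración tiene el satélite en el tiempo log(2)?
Usando a(t) = 8·exp(t) y sustituyendo t = log(2), encontramos a = 16.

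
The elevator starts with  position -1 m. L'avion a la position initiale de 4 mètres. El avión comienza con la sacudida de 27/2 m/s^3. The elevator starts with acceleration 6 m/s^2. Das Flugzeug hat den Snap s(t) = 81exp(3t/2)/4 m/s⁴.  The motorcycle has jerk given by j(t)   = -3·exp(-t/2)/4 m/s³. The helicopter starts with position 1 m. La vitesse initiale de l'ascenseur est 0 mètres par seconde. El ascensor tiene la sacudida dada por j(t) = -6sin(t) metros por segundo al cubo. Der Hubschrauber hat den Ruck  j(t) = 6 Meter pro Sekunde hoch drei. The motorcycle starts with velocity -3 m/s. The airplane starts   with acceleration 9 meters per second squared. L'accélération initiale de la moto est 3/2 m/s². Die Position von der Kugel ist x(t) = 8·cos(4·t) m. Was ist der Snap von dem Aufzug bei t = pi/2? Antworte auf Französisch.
Nous devons dériver notre équation du jerk j(t) = -6·sin(t) 1 fois. La dérivée du jerk donne le snap: s(t) = -6·cos(t). En utilisant s(t) = -6·cos(t) et en substituant t = pi/2, nous trouvons s = 0.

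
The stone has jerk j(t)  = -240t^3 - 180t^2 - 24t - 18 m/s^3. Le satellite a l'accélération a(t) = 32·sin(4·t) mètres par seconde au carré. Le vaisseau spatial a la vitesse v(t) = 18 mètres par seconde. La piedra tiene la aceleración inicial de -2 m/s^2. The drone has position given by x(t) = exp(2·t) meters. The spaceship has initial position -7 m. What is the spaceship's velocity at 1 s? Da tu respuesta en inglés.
We have velocity v(t) = 18. Substituting t = 1: v(1) = 18.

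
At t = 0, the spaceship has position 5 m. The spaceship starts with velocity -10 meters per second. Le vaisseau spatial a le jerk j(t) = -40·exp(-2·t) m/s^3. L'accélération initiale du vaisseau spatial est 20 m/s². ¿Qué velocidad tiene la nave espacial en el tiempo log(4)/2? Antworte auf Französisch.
Pour résoudre ceci, nous devons prendre 2 intégrales de notre équation du jerk j(t) = -40·exp(-2·t). En prenant ∫j(t)dt et en appliquant a(0) = 20, nous trouvons a(t) = 20·exp(-2·t). La primitive de l'accélération est la vitesse. En utilisant v(0) = -10, nous obtenons v(t) = -10·exp(-2·t). Nous avons la vitesse v(t) = -10·exp(-2·t). En substituant t = log(4)/2: v(log(4)/2) = -5/2.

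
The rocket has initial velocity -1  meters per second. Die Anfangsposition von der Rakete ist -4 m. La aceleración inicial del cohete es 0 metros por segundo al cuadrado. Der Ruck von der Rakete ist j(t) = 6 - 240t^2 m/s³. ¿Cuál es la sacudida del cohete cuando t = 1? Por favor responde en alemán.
Aus der Gleichung für den Ruck j(t) = 6 - 240·t^2, setzen wir t = 1 ein und erhalten j = -234.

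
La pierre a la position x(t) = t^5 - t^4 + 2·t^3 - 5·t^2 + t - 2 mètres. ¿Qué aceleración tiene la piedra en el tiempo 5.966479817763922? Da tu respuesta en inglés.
Starting from position x(t) = t^5 - t^4 + 2·t^3 - 5·t^2 + t - 2, we take 2 derivatives. The derivative of position gives velocity: v(t) = 5·t^4 - 4·t^3 + 6·t^2 - 10·t + 1. Taking d/dt of v(t), we find a(t) = 20·t^3 - 12·t^2 + 12·t - 10. Using a(t) = 20·t^3 - 12·t^2 + 12·t - 10 and substituting t = 5.966479817763922, we find a = 3882.41133086871.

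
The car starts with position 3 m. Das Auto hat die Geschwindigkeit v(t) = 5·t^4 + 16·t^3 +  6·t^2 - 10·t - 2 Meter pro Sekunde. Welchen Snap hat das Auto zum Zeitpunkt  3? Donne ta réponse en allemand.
Ausgehend von der Geschwindigkeit v(t) = 5·t^4 + 16·t^3 + 6·t^2 - 10·t - 2, nehmen wir 3 Ableitungen. Mit d/dt von v(t) finden wir a(t) = 20·t^3 + 48·t^2 + 12·t - 10. Durch Ableiten von der Beschleunigung erhalten wir den Ruck: j(t) = 60·t^2 + 96·t + 12. Die Ableitung von dem Ruck ergibt den Snap: s(t) = 120·t + 96. Wir haben den Snap s(t) = 120·t + 96. Durch Einsetzen von t = 3: s(3) = 456.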